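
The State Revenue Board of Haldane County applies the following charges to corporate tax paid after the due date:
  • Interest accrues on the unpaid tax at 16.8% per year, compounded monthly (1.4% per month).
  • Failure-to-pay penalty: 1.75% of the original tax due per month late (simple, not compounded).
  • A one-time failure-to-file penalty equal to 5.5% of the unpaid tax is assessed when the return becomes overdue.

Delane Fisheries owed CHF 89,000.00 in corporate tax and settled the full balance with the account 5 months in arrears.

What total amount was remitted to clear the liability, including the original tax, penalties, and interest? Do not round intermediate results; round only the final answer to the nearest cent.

CHF 108,089.40

Failure-to-file penalty: 5.5% × CHF 89,000.00 = CHF 4,895.00
Failure-to-pay penalty = 1.75% × CHF 89,000.00 × 5 mo = CHF 7,787.50
Interest: CHF 89,000.00 × ((1 + 0.014)^5 − 1) = CHF 89,000.00 × 0.0719876… = CHF 6,406.8993…
Total = CHF 89,000.00 + CHF 12,682.5000 + CHF 6,406.8993… = CHF 108,089.40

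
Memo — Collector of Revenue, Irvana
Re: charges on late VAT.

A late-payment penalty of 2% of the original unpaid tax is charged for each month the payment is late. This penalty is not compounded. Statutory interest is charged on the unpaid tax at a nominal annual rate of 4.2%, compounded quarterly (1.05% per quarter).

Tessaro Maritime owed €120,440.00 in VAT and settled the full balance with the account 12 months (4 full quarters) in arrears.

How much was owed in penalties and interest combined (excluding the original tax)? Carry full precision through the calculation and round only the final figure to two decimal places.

€34,044.31

Late-payment penalty: 12 × 2% × €120,440.00 = €28,905.60
Interest: €120,440.00 × ((1 + 0.0105)^4 − 1) = €120,440.00 × 0.0426661… = €5,138.7102…
Penalties + interest = €28,905.6000 + €5,138.7102… = €34,044.31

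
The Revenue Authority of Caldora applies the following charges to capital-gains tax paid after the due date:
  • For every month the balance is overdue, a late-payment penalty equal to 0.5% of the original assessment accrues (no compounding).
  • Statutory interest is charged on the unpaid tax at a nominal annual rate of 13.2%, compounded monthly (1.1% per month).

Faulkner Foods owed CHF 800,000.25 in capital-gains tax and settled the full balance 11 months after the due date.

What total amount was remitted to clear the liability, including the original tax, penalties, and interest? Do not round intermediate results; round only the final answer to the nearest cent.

CHF 946,303.91

Late-payment penalty = 0.5% × CHF 800,000.25 × 11 mo = CHF 44,000.01…
Interest: CHF 800,000.25 × ((1 + 0.011)^11 − 1) = CHF 800,000.25 × 0.1278795… = CHF 102,303.6494…
Total = CHF 800,000.25 + CHF 44,000.0138… + CHF 102,303.6494… = CHF 946,303.91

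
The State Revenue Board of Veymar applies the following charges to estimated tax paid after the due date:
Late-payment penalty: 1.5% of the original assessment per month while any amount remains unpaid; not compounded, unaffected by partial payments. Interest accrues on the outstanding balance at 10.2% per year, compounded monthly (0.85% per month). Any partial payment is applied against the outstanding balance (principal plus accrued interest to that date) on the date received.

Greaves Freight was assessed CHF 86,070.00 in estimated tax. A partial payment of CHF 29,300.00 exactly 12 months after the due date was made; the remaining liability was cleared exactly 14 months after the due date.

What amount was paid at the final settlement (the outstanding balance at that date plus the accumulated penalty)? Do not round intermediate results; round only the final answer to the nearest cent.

CHF 85,172.40

Balance at month 12: CHF 86,070.0000 × (1 + 0.0085)^12 = CHF 95,271.4190…
After CHF 29,300.00 payment: CHF 95,271.4190… − CHF 29,300.00 = CHF 65,971.4190…
Balance at month 14: CHF 65,971.4190… × (1 + 0.0085)^2 = CHF 67,097.6995…
Penalty: 14 × 1.5% × CHF 86,070.00 = CHF 18,074.70
Final settlement = outstanding balance + penalty = CHF 67,097.6995… + CHF 18,074.70 = CHF 85,172.40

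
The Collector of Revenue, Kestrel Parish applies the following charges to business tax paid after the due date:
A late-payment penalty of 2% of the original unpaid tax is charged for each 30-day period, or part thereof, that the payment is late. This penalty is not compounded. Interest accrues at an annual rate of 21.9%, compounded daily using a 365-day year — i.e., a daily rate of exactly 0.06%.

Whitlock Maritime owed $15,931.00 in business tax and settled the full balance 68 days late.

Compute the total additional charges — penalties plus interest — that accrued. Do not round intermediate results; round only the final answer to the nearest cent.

Penalty periods: ⌈68/30⌉ = 3; penalty = 3 × 2% × $15,931.00 = $955.86
Interest: $15,931.00 × ((1 + 0.0006)^68 − 1) = $15,931.00 × 0.04163101… = $663.2236…
Penalties + interest = $955.8600 + $663.2236… = $1,619.08

$1,619.08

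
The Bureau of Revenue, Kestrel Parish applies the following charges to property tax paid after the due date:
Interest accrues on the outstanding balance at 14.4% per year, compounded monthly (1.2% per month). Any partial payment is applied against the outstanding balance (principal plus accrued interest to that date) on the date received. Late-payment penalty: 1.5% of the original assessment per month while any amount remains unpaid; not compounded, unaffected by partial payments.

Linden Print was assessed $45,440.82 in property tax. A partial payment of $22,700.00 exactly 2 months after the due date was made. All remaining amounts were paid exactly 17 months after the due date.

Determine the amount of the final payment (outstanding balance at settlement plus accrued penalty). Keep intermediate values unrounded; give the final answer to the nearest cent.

$40,096.05

Balance at month 2: $45,440.8200 × (1 + 0.012)^2 = $46,537.9432…
After $22,700.00 payment: $46,537.9432… − $22,700.00 = $23,837.9432…
Balance at month 17: $23,837.9432… × (1 + 0.012)^15 = $28,508.6379…
Penalty: 17 × 1.5% × $45,440.82 = $11,587.41…
Final settlement = outstanding balance + penalty = $28,508.6379… + $11,587.41… = $40,096.05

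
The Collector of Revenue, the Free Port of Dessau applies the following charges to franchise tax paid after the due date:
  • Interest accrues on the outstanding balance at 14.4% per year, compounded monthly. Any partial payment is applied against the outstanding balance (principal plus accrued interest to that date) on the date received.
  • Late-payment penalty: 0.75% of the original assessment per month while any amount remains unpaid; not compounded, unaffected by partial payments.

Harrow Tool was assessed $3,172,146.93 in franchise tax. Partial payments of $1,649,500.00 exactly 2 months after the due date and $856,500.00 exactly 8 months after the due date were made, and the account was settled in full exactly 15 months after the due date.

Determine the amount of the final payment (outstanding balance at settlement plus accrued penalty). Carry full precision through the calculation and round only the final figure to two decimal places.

Monthly rate = 14.4% ÷ 12 = 1.2%
Balance at month 2: $3,172,146.9300 × (1 + 0.012)^2 = $3,248,735.2455…
After $1,649,500.00 payment: $3,248,735.2455… − $1,649,500.00 = $1,599,235.2455…
Balance at month 8: $1,599,235.2455… × (1 + 0.012)^6 = $1,717,890.3007…
After $856,500.00 payment: $1,717,890.3007… − $856,500.00 = $861,390.3007…
Balance at month 15: $861,390.3007… × (1 + 0.012)^7 = $936,404.6568…
Penalty: 15 × 0.75% × $3,172,146.93 = $356,866.53…
Final settlement = outstanding balance + penalty = $936,404.6568… + $356,866.53… = $1,293,271.19

$1,293,271.19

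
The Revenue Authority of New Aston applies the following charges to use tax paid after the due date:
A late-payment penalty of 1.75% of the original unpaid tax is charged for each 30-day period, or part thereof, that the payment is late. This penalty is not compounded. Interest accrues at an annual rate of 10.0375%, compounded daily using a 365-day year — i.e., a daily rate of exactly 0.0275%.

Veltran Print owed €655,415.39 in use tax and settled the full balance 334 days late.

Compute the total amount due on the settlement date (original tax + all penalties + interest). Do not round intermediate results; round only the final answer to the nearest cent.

Penalty periods: ⌈334/30⌉ = 12; penalty = 12 × 1.75% × €655,415.39 = €137,637.23…
Interest: €655,415.39 × ((1 + 0.000275)^334 − 1) = €655,415.39 × 0.09618654… = €63,042.1373…
Total = €655,415.39 + €137,637.2319 + €63,042.1373… = €856,094.76

€856,094.76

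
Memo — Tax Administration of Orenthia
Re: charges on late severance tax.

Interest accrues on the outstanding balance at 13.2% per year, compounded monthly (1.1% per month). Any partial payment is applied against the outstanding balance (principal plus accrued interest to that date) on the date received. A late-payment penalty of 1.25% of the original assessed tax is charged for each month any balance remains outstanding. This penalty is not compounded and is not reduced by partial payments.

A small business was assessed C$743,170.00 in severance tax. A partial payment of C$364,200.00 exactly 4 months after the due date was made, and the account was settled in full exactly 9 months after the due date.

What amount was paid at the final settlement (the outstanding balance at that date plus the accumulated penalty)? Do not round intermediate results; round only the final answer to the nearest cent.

C$518,995.62

Balance at month 4: C$743,170.0000 × (1 + 0.011)^4 = C$776,412.9889…
After C$364,200.00 payment: C$776,412.9889… − C$364,200.00 = C$412,212.9889…
Balance at month 9: C$412,212.9889… × (1 + 0.011)^5 = C$435,388.9978…
Penalty: 9 × 1.25% × C$743,170.00 = C$83,606.63…
Final settlement = outstanding balance + penalty = C$435,388.9978… + C$83,606.63… = C$518,995.62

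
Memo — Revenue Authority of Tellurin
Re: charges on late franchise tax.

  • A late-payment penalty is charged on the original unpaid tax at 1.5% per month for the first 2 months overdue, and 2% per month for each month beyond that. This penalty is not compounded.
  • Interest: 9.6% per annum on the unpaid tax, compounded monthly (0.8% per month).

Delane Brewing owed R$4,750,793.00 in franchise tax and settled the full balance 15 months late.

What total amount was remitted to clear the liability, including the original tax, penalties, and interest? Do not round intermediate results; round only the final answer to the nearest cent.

Penalty, months 1–2: 2 × 1.5% × R$4,750,793.00 = R$142,523.79
Penalty, months 3–15: 13 × 2% × R$4,750,793.00 = R$1,235,206.18
Interest: R$4,750,793.00 × ((1 + 0.008)^15 − 1) = R$4,750,793.00 × 0.1269587… = R$603,154.2694…
Total = R$4,750,793.00 + R$1,377,729.9700 + R$603,154.2694… = R$6,731,677.24

R$6,731,677.24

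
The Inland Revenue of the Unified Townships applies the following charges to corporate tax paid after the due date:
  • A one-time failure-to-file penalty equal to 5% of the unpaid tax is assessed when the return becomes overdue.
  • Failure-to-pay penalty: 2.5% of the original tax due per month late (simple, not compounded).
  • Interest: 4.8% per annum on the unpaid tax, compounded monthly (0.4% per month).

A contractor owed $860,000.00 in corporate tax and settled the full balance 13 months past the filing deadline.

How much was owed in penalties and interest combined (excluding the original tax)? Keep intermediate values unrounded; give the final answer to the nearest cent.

$368,309.18

Failure-to-file penalty: 5% × $860,000.00 = $43,000.00
Failure-to-pay penalty: 13 × 2.5% × $860,000.00 = $279,500.00
Interest: $860,000.00 × ((1 + 0.004)^13 − 1) = $860,000.00 × 0.0532665… = $45,809.1800…
Penalties + interest = $322,500.0000 + $45,809.1800… = $368,309.18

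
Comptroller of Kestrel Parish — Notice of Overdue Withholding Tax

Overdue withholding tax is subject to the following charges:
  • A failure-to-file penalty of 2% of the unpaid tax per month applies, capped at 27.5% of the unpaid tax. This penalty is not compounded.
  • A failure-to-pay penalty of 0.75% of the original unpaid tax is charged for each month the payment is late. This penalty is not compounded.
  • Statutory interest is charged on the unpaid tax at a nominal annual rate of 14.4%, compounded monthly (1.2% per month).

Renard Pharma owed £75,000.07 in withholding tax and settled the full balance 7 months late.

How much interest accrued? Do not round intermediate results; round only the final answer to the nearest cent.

£6,531.40

Interest: £75,000.07 × ((1 + 0.012)^7 − 1) = £75,000.07 × 0.0870852… = £6,531.3969…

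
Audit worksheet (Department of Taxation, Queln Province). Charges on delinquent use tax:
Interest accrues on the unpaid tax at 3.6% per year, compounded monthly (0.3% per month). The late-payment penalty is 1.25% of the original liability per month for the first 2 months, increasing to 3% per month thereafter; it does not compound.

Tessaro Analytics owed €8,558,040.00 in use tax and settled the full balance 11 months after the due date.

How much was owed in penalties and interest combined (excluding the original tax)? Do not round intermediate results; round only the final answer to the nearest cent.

Penalty, months 1–2: 2 × 1.25% × €8,558,040.00 = €213,951.00
Penalty, months 3–11: 9 × 3% × €8,558,040.00 = €2,310,670.80
Interest: €8,558,040.00 × ((1 + 0.003)^11 − 1) = €8,558,040.00 × 0.0334995… = €286,689.9056…
Penalties + interest = €2,524,621.8000 + €286,689.9056… = €2,811,311.71

€2,811,311.71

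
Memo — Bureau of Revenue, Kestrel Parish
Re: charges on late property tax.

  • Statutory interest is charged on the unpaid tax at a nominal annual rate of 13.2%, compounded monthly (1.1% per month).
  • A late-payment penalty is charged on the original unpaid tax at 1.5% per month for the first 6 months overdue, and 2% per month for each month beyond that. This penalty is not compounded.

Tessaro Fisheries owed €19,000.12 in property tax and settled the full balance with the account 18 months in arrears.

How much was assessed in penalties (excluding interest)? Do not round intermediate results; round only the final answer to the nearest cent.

Penalty, months 1–6: 6 × 1.5% × €19,000.12 = €1,710.01…
Penalty, months 7–18: 12 × 2% × €19,000.12 = €4,560.03…
Total penalty = €1,710.01… + €4,560.03… = €6,270.04

€6,270.04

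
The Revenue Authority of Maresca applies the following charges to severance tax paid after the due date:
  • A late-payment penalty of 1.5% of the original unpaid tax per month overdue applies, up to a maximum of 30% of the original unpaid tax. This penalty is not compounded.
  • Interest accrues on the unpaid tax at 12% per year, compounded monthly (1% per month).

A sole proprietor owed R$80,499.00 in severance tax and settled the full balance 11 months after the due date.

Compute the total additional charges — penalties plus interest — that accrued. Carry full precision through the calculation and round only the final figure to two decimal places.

R$22,593.52

Penalty: 11 × 1.5% × R$80,499.00 = R$13,282.34… (below the 30% cap of R$24,149.70)
Interest: R$80,499.00 × ((1 + 0.01)^11 − 1) = R$80,499.00 × 0.1156683… = R$9,311.1862…
Penalties + interest = R$13,282.3350 + R$9,311.1862… = R$22,593.52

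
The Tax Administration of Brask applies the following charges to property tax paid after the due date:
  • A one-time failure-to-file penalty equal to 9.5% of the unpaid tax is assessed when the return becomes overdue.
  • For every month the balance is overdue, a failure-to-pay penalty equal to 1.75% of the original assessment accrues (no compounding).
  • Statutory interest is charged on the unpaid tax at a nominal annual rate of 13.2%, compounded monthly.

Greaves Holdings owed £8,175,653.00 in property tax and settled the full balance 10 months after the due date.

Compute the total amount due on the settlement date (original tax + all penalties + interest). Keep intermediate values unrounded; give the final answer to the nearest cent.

Failure-to-file penalty: 9.5% × £8,175,653.00 = £776,687.04…
Failure-to-pay penalty = 1.75% × £8,175,653.00 × 10 mo = £1,430,739.28…
Interest (13.2%/yr ÷ 12 = 1.1%/month): £8,175,653.00 × ((1 + 0.011)^10 − 1) = £945,169.5477…
Total = £8,175,653.00 + £2,207,426.3100 + £945,169.5477… = £11,328,248.86

£11,328,248.86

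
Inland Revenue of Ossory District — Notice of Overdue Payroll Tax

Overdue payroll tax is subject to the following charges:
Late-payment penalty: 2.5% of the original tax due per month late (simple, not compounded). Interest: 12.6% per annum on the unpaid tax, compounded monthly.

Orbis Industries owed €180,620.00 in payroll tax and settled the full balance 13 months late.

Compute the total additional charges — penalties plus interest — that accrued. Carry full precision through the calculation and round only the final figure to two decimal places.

€84,970.77

Late-payment penalty = 2.5% × €180,620.00 × 13 mo = €58,701.50
Interest (12.6%/yr ÷ 12 = 1.05%/month): €180,620.00 × ((1 + 0.0105)^13 − 1) = €26,269.2713…
Penalties + interest = €58,701.5000 + €26,269.2713… = €84,970.77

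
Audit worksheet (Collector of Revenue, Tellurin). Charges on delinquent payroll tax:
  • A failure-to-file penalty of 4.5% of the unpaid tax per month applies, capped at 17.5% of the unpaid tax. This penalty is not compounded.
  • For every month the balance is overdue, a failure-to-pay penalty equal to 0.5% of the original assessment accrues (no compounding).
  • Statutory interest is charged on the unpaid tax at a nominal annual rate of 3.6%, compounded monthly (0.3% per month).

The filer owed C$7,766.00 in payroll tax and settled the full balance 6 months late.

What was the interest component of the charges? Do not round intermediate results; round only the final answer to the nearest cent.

Interest: C$7,766.00 × ((1 + 0.003)^6 − 1) = C$7,766.00 × 0.0181355… = C$140.8406…

C$140.84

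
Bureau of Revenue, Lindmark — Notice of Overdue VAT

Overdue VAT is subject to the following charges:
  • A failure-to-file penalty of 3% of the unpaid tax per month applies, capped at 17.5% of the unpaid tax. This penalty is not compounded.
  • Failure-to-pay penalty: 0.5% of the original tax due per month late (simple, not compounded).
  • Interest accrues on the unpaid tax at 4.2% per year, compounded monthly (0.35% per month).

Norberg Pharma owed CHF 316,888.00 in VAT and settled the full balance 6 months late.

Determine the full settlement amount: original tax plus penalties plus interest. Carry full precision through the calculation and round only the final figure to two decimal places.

Failure-to-file: 6 × 3% × CHF 316,888.00 = CHF 57,039.84, capped at 17.5% × CHF 316,888.00 = CHF 55,455.40
Failure-to-pay penalty: 6 × 0.5% × CHF 316,888.00 = CHF 9,506.64
Interest: CHF 316,888.00 × ((1 + 0.0035)^6 − 1) = CHF 316,888.00 × 0.0211846… = CHF 6,713.1486…
Total = CHF 316,888.00 + CHF 64,962.0400 + CHF 6,713.1486… = CHF 388,563.19

CHF 388,563.19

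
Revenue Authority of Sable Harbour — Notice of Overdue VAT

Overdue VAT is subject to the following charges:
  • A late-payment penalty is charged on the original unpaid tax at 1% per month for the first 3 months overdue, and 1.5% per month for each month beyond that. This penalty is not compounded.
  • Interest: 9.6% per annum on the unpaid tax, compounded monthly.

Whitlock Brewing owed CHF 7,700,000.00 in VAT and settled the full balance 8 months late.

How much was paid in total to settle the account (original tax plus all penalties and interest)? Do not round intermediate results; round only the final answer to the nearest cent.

Penalty, months 1–3: 3 × 1% × CHF 7,700,000.00 = CHF 231,000.00
Penalty, months 4–8: 5 × 1.5% × CHF 7,700,000.00 = CHF 577,500.00
Interest (9.6%/yr ÷ 12 = 0.8%/month): CHF 7,700,000.00 × ((1 + 0.008)^8 − 1) = CHF 506,821.3963…
Total = CHF 7,700,000.00 + CHF 808,500.0000 + CHF 506,821.3963… = CHF 9,015,321.40

CHF 9,015,321.40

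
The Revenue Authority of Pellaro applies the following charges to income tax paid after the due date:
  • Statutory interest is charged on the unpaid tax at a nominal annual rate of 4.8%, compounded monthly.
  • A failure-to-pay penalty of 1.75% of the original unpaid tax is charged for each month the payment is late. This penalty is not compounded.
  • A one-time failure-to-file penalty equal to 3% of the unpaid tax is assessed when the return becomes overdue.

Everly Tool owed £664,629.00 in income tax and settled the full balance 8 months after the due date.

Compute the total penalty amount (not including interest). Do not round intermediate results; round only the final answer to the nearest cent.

Failure-to-file penalty: 3% × £664,629.00 = £19,938.87
Failure-to-pay penalty: 8 × 1.75% × £664,629.00 = £93,048.06
Total penalty = £19,938.87 + £93,048.06 = £112,986.93

£112,986.93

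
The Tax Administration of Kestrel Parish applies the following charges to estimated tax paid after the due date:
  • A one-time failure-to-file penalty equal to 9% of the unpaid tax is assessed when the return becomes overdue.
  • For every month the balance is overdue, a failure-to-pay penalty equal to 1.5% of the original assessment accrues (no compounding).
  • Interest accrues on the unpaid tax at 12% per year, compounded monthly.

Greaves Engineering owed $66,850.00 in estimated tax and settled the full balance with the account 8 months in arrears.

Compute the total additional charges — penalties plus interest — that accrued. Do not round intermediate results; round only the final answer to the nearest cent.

$19,577.47

Failure-to-file penalty: 9% × $66,850.00 = $6,016.50
Failure-to-pay penalty = 1.5% × $66,850.00 × 8 mo = $8,022.00
Interest (12%/yr ÷ 12 = 1%/month): $66,850.00 × ((1 + 0.01)^8 − 1) = $5,538.9708…
Penalties + interest = $14,038.5000 + $5,538.9708… = $19,577.47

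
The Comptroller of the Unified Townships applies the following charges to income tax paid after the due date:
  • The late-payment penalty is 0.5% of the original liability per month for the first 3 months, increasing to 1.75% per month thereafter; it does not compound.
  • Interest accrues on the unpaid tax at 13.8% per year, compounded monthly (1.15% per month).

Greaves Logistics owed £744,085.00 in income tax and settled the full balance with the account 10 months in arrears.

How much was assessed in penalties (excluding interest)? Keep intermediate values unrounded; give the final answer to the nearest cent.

Penalty, months 1–3: 3 × 0.5% × £744,085.00 = £11,161.28…
Penalty, months 4–10: 7 × 1.75% × £744,085.00 = £91,150.41…
Total penalty = £11,161.28… + £91,150.41… = £102,311.69

£102,311.69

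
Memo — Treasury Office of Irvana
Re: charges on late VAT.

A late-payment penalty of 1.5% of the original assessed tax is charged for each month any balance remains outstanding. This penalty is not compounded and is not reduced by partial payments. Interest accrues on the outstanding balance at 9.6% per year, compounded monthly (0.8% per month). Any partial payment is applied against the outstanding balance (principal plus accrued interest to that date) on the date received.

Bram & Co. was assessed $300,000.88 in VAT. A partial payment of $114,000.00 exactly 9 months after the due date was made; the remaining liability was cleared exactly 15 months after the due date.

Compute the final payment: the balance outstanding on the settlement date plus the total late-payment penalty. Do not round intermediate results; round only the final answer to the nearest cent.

$286,006.17

Balance at month 9: $300,000.8800 × (1 + 0.008)^9 = $322,305.2039…
After $114,000.00 payment: $322,305.2039… − $114,000.00 = $208,305.2039…
Balance at month 15: $208,305.2039… × (1 + 0.008)^6 = $218,505.9726…
Penalty: 15 × 1.5% × $300,000.88 = $67,500.20…
Final settlement = outstanding balance + penalty = $218,505.9726… + $67,500.20… = $286,006.17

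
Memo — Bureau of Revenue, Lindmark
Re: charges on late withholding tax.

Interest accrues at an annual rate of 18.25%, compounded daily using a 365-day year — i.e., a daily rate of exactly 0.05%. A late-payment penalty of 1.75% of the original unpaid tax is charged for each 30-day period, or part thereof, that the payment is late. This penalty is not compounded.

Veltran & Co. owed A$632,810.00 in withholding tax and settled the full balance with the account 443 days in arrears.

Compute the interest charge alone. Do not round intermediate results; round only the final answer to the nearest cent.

Interest: A$632,810.00 × ((1 + 0.0005)^443 − 1) = A$632,810.00 × 0.24787817… = A$156,859.7835…

A$156,859.78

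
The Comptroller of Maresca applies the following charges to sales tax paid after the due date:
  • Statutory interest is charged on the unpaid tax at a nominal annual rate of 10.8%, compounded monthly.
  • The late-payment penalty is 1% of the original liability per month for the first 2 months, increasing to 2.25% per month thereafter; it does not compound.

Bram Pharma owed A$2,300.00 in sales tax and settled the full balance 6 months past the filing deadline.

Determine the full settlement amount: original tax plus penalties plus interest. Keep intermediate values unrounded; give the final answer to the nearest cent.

Penalty, months 1–2: 2 × 1% × A$2,300.00 = A$46.00
Penalty, months 3–6: 4 × 2.25% × A$2,300.00 = A$207.00
Interest (10.8%/yr ÷ 12 = 0.9%/month): A$2,300.00 × ((1 + 0.009)^6 − 1) = A$127.0283…
Total = A$2,300.00 + A$253.0000 + A$127.0283… = A$2,680.03

A$2,680.03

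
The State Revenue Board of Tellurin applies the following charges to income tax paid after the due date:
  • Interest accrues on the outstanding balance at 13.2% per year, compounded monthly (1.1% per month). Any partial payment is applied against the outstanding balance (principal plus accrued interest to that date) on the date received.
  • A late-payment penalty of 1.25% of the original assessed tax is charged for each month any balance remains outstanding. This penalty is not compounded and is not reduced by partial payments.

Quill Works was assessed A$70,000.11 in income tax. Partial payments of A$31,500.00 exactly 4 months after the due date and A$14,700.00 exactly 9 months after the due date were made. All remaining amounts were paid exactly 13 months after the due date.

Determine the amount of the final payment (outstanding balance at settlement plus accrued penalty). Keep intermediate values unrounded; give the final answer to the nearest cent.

A$41,956.35

Balance at month 4: A$70,000.1100 × (1 + 0.011)^4 = A$73,131.3086…
After A$31,500.00 payment: A$73,131.3086… − A$31,500.00 = A$41,631.3086…
Balance at month 9: A$41,631.3086… × (1 + 0.011)^5 = A$43,971.9617…
After A$14,700.00 payment: A$43,971.9617… − A$14,700.00 = A$29,271.9617…
Balance at month 13: A$29,271.9617… × (1 + 0.011)^4 = A$30,581.3357…
Penalty: 13 × 1.25% × A$70,000.11 = A$11,375.02…
Final settlement = outstanding balance + penalty = A$30,581.3357… + A$11,375.02… = A$41,956.35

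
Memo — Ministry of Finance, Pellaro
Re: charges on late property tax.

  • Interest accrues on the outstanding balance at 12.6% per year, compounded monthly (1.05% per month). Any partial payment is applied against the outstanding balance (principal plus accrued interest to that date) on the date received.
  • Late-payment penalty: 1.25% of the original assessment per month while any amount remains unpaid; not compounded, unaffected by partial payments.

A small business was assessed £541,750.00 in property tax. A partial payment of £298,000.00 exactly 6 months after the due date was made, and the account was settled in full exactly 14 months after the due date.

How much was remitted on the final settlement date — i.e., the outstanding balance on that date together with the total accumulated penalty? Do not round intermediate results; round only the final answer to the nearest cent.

£397,892.25

Balance at month 6: £541,750.0000 × (1 + 0.0105)^6 = £576,788.8111…
After £298,000.00 payment: £576,788.8111… − £298,000.00 = £278,788.8111…
Balance at month 14: £278,788.8111… × (1 + 0.0105)^8 = £303,086.0046…
Penalty: 14 × 1.25% × £541,750.00 = £94,806.25
Final settlement = outstanding balance + penalty = £303,086.0046… + £94,806.25 = £397,892.25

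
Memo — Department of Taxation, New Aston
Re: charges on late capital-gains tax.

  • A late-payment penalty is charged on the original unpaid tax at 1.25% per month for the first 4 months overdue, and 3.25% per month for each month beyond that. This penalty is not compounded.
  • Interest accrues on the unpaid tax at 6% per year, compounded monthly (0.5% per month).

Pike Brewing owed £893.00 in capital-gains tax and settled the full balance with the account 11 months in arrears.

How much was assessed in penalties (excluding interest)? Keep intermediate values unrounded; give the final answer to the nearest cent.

£247.81

Penalty, months 1–4: 4 × 1.25% × £893.00 = £44.65
Penalty, months 5–11: 7 × 3.25% × £893.00 = £203.16…
Total penalty = £44.65 + £203.16… = £247.81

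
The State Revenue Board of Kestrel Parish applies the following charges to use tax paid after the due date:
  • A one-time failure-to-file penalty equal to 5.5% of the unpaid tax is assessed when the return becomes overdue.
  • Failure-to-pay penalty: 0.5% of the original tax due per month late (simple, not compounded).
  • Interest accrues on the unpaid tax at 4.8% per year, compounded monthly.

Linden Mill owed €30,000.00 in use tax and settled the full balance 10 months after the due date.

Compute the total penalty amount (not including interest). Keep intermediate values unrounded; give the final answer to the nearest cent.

Failure-to-file penalty: 5.5% × €30,000.00 = €1,650.00
Failure-to-pay penalty: 10 × 0.5% × €30,000.00 = €1,500.00
Total penalty = €1,650.00 + €1,500.00 = €3,150.00

€3,150.00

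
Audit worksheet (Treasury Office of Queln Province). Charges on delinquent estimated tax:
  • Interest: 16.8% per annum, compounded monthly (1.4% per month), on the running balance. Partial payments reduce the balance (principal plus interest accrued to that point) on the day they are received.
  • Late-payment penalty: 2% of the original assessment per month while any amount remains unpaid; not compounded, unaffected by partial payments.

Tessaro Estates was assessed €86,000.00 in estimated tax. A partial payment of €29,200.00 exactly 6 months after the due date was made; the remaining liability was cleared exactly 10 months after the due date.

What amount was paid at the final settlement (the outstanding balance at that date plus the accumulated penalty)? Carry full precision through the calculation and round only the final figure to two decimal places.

€85,157.68

Balance at month 6: €86,000.0000 × (1 + 0.014)^6 = €93,481.6095…
After €29,200.00 payment: €93,481.6095… − €29,200.00 = €64,281.6095…
Balance at month 10: €64,281.6095… × (1 + 0.014)^4 = €67,957.6828…
Penalty: 10 × 2% × €86,000.00 = €17,200.00
Final settlement = outstanding balance + penalty = €67,957.6828… + €17,200.00 = €85,157.68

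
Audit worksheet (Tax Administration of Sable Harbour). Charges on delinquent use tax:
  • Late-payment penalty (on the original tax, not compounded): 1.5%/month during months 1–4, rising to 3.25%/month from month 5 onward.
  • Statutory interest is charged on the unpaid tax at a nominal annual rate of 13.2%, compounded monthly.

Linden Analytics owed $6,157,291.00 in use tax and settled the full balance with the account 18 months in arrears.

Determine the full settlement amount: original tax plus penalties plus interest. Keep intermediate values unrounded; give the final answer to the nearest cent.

$10,668,401.38

Penalty, months 1–4: 4 × 1.5% × $6,157,291.00 = $369,437.46
Penalty, months 5–18: 14 × 3.25% × $6,157,291.00 = $2,801,567.41…
Interest (13.2%/yr ÷ 12 = 1.1%/month): $6,157,291.00 × ((1 + 0.011)^18 − 1) = $1,340,105.5138…
Total = $6,157,291.00 + $3,171,004.8650 + $1,340,105.5138… = $10,668,401.38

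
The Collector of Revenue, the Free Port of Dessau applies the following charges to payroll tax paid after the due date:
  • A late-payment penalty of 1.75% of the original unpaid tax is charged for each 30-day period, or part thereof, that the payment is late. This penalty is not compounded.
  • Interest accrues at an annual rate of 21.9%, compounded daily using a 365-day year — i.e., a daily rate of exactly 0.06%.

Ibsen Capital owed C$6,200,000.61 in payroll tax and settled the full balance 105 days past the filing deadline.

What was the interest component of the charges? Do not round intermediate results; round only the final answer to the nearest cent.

C$403,041.69

Interest: C$6,200,000.61 × ((1 + 0.0006)^105 − 1) = C$6,200,000.61 × 0.06500672… = C$403,041.6941…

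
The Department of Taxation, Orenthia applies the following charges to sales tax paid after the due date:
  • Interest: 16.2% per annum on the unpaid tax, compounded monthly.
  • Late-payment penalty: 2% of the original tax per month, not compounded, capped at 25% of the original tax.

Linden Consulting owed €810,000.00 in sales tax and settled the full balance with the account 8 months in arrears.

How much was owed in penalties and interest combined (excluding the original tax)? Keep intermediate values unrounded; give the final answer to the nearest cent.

€221,326.94

Penalty: 8 × 2% × €810,000.00 = €129,600.00 (below the 25% cap of €202,500.00)
Interest (16.2%/yr ÷ 12 = 1.35%/month): €810,000.00 × ((1 + 0.0135)^8 − 1) = €91,726.9364…
Penalties + interest = €129,600.0000 + €91,726.9364… = €221,326.94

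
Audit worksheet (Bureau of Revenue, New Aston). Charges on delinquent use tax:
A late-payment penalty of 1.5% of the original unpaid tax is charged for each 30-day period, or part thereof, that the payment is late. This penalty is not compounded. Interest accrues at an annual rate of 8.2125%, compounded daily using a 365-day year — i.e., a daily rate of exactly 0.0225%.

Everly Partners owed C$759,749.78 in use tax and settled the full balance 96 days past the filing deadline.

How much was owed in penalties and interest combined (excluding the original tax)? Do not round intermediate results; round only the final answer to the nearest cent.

Penalty periods: ⌈96/30⌉ = 4; penalty = 4 × 1.5% × C$759,749.78 = C$45,584.99…
Interest: C$759,749.78 × ((1 + 0.000225)^96 − 1) = C$759,749.78 × 0.02183249… = C$16,587.2265…
Penalties + interest = C$45,584.9868 + C$16,587.2265… = C$62,172.21

C$62,172.21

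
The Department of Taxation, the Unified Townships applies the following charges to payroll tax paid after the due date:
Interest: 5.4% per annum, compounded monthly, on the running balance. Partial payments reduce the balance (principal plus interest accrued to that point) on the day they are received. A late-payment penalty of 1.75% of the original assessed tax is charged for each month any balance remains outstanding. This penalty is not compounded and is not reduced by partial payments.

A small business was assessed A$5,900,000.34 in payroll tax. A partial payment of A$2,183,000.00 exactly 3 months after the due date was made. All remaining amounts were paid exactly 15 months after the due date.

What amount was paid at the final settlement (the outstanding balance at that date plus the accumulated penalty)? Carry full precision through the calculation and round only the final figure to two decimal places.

Monthly rate = 5.4% ÷ 12 = 0.45%
Balance at month 3: A$5,900,000.3400 × (1 + 0.0045)^3 = A$5,980,009.3072…
After A$2,183,000.00 payment: A$5,980,009.3072… − A$2,183,000.00 = A$3,797,009.3072…
Balance at month 15: A$3,797,009.3072… × (1 + 0.0045)^12 = A$4,007,199.4096…
Penalty: 15 × 1.75% × A$5,900,000.34 = A$1,548,750.09…
Final settlement = outstanding balance + penalty = A$4,007,199.4096… + A$1,548,750.09… = A$5,555,949.50

A$5,555,949.50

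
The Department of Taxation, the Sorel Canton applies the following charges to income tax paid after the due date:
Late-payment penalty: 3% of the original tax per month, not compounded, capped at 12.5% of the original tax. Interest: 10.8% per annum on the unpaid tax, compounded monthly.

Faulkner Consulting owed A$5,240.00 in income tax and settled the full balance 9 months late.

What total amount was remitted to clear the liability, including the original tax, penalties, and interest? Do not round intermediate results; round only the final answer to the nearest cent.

A$6,335.05

Penalty (uncapped): 9 × 3% × A$5,240.00 = A$1,414.80; cap = 12.5% × A$5,240.00 = A$655.00 → penalty = A$655.00
Interest (10.8%/yr ÷ 12 = 0.9%/month): A$5,240.00 × ((1 + 0.009)^9 − 1) = A$440.0451…
Total = A$5,240.00 + A$655.0000 + A$440.0451… = A$6,335.05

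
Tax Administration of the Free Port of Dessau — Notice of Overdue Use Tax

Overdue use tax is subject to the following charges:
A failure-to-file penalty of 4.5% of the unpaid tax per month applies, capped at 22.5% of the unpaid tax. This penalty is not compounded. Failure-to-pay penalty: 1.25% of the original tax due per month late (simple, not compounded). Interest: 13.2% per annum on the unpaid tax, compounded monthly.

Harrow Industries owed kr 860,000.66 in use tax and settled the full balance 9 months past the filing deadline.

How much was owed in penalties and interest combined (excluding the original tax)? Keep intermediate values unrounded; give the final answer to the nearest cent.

Failure-to-file: 9 × 4.5% × kr 860,000.66 = kr 348,300.27…, capped at 22.5% × kr 860,000.66 = kr 193,500.15…
Failure-to-pay penalty: 9 × 1.25% × kr 860,000.66 = kr 96,750.07…
Interest (13.2%/yr ÷ 12 = 1.1%/month): kr 860,000.66 × ((1 + 0.011)^9 − 1) = kr 88,983.9838…
Penalties + interest = kr 290,250.2228… + kr 88,983.9838… = kr 379,234.21

kr 379,234.21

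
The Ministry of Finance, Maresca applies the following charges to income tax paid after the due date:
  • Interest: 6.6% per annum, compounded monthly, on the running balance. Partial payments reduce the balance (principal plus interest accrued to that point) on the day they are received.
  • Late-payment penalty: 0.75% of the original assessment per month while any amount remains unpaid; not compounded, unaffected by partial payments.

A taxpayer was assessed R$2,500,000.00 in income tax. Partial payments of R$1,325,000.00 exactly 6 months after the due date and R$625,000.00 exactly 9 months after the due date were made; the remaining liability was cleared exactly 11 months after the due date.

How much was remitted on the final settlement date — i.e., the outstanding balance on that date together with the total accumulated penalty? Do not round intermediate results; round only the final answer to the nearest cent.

R$867,994.34

Monthly rate = 6.6% ÷ 12 = 0.55%
Balance at month 6: R$2,500,000.0000 × (1 + 0.0055)^6 = R$2,583,642.7281…
After R$1,325,000.00 payment: R$2,583,642.7281… − R$1,325,000.00 = R$1,258,642.7281…
Balance at month 9: R$1,258,642.7281… × (1 + 0.0055)^3 = R$1,279,524.7644…
After R$625,000.00 payment: R$1,279,524.7644… − R$625,000.00 = R$654,524.7644…
Balance at month 11: R$654,524.7644… × (1 + 0.0055)^2 = R$661,744.3362…
Penalty: 11 × 0.75% × R$2,500,000.00 = R$206,250.00
Final settlement = outstanding balance + penalty = R$661,744.3362… + R$206,250.00 = R$867,994.34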